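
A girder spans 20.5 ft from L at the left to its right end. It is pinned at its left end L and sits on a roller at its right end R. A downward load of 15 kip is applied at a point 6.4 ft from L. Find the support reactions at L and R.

L_x = 0, L_y = 10.32 kip, R_y = 4.683 kip

Moments about L: R_y·20.5 − 15·6.4 = 0 → R_y = 96/20.5 = 4.68293 ≈ 4.683 kip.
ΣF_y = 0: L_y + 4.68293 − 15 = 0 → L_y = 10.32 kip.
ΣF_x = 0: no horizontal applied forces, so L_x = 0.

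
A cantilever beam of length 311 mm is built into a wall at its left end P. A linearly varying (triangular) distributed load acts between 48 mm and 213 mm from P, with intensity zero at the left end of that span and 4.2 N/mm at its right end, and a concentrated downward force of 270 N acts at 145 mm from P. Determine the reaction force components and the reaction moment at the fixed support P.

Resultant of the triangular load: ½ × 4.2 × 165 = 346.5 N, acting at 158 mm from P (one-third of the span from the peak).
ΣF_x = 0: P_x = 0.
ΣF_y = 0: P_y − ½·4.2·165 − 270 = 0 → P_y = 616.5 N.
ΣM about P: M_P − (½·4.2·165)·158 − 270·145 = 0 → M_P = 93900 N·mm.

P_x = 0, P_y = 616.5 N, M_P = 93900 N·mm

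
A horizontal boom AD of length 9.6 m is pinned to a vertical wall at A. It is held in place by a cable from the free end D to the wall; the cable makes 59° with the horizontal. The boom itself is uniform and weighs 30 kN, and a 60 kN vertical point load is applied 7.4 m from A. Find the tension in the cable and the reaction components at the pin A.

ΣM about A: T·sin59°·9.6 − 30·4.8 − 60·7.4 = 0 → T = 588/(9.6·0.857167) = 71.4563 ≈ 71.46 kN.
ΣF_x = 0: A_x − T·cos59° = 0 → A_x = 71.4563 × 0.515038 = 36.80 kN.
ΣF_y = 0: A_y + T·sin59° − 30 − 60 = 0 → A_y = 90 − 71.4563 × 0.857167 = 28.75 kN.

T = 71.46 kN, A_x = 36.80 kN, A_y = 28.75 kN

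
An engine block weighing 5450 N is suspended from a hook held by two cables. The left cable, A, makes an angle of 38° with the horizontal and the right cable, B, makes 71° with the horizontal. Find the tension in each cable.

T_A = 1877 N, T_B = 4542 N

ΣF_x = 0: −T_A·cos38° + T_B·cos71° = 0 → T_B = 2.42042·T_A.
ΣF_y = 0: T_A·sin38° + T_B·sin71° = 5450.
Substitute: T_A·(0.615661 + 2.42042·0.945519) = 5450 → T_A = 1876.58 ≈ 1877 N.
Then T_B = 2.42042 × 1876.58 = 4542 N.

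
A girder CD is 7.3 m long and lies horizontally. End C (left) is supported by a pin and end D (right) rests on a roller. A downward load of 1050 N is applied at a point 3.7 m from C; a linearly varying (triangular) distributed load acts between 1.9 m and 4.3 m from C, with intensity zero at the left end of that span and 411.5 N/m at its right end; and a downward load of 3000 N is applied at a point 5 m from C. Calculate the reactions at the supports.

C_x = 0, C_y = 1720 N, D_y = 2824 N

Resultant of the triangular load: ½ × 411.5 × 2.4 = 493.8 N, acting at 3.5 m from C (one-third of the span from the peak).
Taking moments about C: D_y·7.3 − 1050·3.7 − (½·411.5·2.4)·3.5 − 3000·5 = 0 → D_y = 20613.3/7.3 = 2823.74 ≈ 2824 N.
ΣF_y = 0: C_y + 2823.74 − 1050 − ½·411.5·2.4 − 3000 = 0 → C_y = 1720 N.
ΣF_x = 0: no horizontal applied forces, so C_x = 0.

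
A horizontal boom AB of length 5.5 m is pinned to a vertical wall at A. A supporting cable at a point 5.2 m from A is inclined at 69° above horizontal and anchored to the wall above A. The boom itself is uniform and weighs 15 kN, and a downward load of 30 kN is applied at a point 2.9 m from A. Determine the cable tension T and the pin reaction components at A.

T = 26.42 kN, A_x = 9.467 kN, A_y = 20.34 kN

ΣM about A: T·sin69°·5.2 − 15·2.75 − 30·2.9 = 0 → T = 128.25/(5.2·0.93358) = 26.4182 ≈ 26.42 kN.
ΣF_x = 0: A_x − T·cos69° = 0 → A_x = 26.4182 × 0.358368 = 9.467 kN.
ΣF_y = 0: A_y + T·sin69° − 15 − 30 = 0 → A_y = 45 − 26.4182 × 0.93358 = 20.34 kN.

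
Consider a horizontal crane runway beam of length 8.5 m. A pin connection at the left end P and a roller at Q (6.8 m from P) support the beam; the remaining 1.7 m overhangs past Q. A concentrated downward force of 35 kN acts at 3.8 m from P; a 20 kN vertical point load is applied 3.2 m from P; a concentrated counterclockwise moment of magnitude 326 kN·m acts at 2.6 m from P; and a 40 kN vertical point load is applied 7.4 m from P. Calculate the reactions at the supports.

ΣM about P: Q_y·6.8 − 35·3.8 − 20·3.2 + 326 − 40·7.4 = 0 → Q_y = 167/6.8 = 24.5588 ≈ 24.56 kN.
ΣF_y = 0: P_y + 24.5588 − 35 − 20 − 40 = 0 → P_y = 70.44 kN.
ΣF_x = 0: no horizontal applied forces, so P_x = 0.

P_x = 0, P_y = 70.44 kN, Q_y = 24.56 kN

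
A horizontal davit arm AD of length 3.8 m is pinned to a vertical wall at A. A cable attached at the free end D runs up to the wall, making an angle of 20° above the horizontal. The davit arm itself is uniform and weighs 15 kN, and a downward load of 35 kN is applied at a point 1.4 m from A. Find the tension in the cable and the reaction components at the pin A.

T = 59.63 kN, A_x = 56.03 kN, A_y = 29.61 kN

ΣM about A: T·sin20°·3.8 − 15·1.9 − 35·1.4 = 0 → T = 77.5/(3.8·0.34202) = 59.6302 ≈ 59.63 kN.
ΣF_x = 0: A_x − T·cos20° = 0 → A_x = 59.6302 × 0.939693 = 56.03 kN.
ΣF_y = 0: A_y + T·sin20° − 15 − 35 = 0 → A_y = 50 − 59.6302 × 0.34202 = 29.61 kN.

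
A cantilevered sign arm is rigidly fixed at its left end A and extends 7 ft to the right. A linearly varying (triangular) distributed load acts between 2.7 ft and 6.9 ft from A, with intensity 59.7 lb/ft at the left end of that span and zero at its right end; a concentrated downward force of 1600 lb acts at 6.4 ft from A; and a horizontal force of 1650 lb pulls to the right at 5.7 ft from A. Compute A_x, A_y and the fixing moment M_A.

Resultant of the triangular load: ½ × 59.7 × 4.2 = 125.37 lb, acting at 4.1 ft from A (one-third of the span from the peak).
ΣF_x = 0: A_x + 1650 = 0 → A_x = -1650 lb.
ΣF_y = 0: A_y − ½·59.7·4.2 − 1600 = 0 → A_y = 1725 lb.
ΣM about A: M_A − (½·59.7·4.2)·4.1 − 1600·6.4 = 0 → M_A = 10750 lb·ft.

A_x = -1650 lb, A_y = 1725 lb, M_A = 10750 lb·ft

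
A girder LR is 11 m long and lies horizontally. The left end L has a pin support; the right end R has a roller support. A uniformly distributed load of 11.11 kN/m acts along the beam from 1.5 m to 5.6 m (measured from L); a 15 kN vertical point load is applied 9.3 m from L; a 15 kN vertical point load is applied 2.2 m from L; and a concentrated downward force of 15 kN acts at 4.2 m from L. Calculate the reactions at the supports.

L_x = 0, L_y = 54.44 kN, R_y = 36.11 kN

Resultant of the distributed load: 11.11 × 4.1 = 45.551 kN at 3.55 m from L.
Moments about L: R_y·11 − (11.11·4.1)·3.55 − 15·9.3 − 15·2.2 − 15·4.2 = 0 → R_y = 397.20605/11 = 36.1096 ≈ 36.11 kN.
ΣF_y = 0: L_y + 36.1096 − 11.11·4.1 − 15 − 15 − 15 = 0 → L_y = 54.44 kN.
ΣF_x = 0: no horizontal applied forces, so L_x = 0.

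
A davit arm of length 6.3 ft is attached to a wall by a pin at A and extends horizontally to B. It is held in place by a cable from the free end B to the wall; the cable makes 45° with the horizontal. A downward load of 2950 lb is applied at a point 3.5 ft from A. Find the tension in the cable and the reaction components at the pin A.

T = 2318 lb, A_x = 1639 lb, A_y = 1311 lb

ΣM about A: T·sin45°·6.3 − 2950·3.5 = 0 → T = 10325/(6.3·0.707107) = 2317.74 ≈ 2318 lb.
ΣF_x = 0: A_x − T·cos45° = 0 → A_x = 2317.74 × 0.707107 = 1639 lb.
ΣF_y = 0: A_y + T·sin45° − 2950 = 0 → A_y = 2950 − 2317.74 × 0.707107 = 1311 lb.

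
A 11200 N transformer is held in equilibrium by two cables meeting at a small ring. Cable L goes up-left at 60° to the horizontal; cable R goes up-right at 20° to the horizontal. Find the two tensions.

T_L = 10690 N, T_R = 5686 N

ΣF_x = 0: −T_L·cos60° + T_R·cos20° = 0 → T_R = 0.532089·T_L.
ΣF_y = 0: T_L·sin60° + T_R·sin20° = 11200.
Substitute: T_L·(0.866025 + 0.532089·0.34202) = 11200 → T_L = 10686.9 ≈ 10690 N.
Then T_R = 0.532089 × 10686.9 = 5686 N.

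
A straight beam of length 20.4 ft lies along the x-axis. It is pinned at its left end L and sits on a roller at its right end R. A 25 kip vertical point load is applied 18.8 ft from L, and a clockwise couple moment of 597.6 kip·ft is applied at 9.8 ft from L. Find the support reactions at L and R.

L_x = 0, L_y = -27.33 kip, R_y = 52.33 kip

Taking moments about L: R_y·20.4 − 25·18.8 − 597.6 = 0 → R_y = 1067.6/20.4 = 52.3333 ≈ 52.33 kip.
ΣF_y = 0: L_y + 52.3333 − 25 = 0 → L_y = -27.33 kip.
ΣF_x = 0: no horizontal applied forces, so L_x = 0.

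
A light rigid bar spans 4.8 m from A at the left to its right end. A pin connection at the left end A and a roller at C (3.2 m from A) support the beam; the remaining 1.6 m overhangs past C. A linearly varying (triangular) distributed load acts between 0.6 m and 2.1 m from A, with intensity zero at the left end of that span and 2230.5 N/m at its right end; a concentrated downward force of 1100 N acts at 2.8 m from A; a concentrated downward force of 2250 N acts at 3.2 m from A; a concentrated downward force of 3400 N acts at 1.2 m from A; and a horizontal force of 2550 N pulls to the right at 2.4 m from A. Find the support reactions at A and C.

Resultant of the triangular load: ½ × 2230.5 × 1.5 = 1672.875 N, acting at 1.6 m from A (one-third of the span from the peak).
ΣM about A: C_y·3.2 − (½·2230.5·1.5)·1.6 − 1100·2.8 − 2250·3.2 − 3400·1.2 = 0 → C_y = 17036.6/3.2 = 5323.94 ≈ 5324 N.
ΣF_y = 0: A_y + 5323.94 − ½·2230.5·1.5 − 1100 − 2250 − 3400 = 0 → A_y = 3099 N.
ΣF_x = 0: A_x + 2550 = 0 → A_x = -2550 N.

A_x = -2550 N, A_y = 3099 N, C_y = 5324 N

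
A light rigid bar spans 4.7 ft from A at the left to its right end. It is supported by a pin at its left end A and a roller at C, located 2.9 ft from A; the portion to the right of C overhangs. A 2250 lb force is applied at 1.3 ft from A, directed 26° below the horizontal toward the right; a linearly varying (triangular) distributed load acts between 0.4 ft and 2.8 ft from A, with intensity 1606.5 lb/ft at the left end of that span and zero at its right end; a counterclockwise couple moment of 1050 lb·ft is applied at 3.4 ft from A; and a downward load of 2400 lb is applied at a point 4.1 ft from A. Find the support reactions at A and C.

A_x = -2022 lb, A_y = 1043 lb, C_y = 4271 lb

Resultant of the triangular load: ½ × 1606.5 × 2.4 = 1927.8 lb, acting at 1.2 ft from A (one-third of the span from the peak).
ΣM about A: C_y·2.9 − 2250·sin26°·1.3 − (½·1606.5·2.4)·1.2 + 1050 − 2400·4.1 = 0 → C_y = 12385.6/2.9 = 4270.9 ≈ 4271 lb.
ΣF_y = 0: A_y + 4270.9 − 2250·sin26° − ½·1606.5·2.4 − 2400 = 0 → A_y = 1043 lb.
ΣF_x = 0: A_x + 2250·cos26° = 0 → A_x = -2022 lb.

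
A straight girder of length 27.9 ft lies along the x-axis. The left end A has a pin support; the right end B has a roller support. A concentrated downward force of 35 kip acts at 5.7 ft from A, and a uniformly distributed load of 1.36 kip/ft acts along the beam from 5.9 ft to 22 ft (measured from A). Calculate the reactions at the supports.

Resultant of the distributed load: 1.36 × 16.1 = 21.896 kip at 13.95 ft from A.
Moments about A: B_y·27.9 − 35·5.7 − (1.36·16.1)·13.95 = 0 → B_y = 504.9492/27.9 = 18.0985 ≈ 18.10 kip.
ΣF_y = 0: A_y + 18.0985 − 35 − 1.36·16.1 = 0 → A_y = 38.80 kip.
ΣF_x = 0: no horizontal applied forces, so A_x = 0.

A_x = 0, A_y = 38.80 kip, B_y = 18.10 kip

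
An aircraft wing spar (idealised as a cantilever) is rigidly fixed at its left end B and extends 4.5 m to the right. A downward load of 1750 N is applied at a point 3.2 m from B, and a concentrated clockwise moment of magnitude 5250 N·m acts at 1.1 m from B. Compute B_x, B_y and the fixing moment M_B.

ΣF_x = 0: B_x = 0.
ΣF_y = 0: B_y − 1750 = 0 → B_y = 1750 N.
ΣM about B: M_B − 1750·3.2 − 5250 = 0 → M_B = 10850 N·m.

B_x = 0, B_y = 1750 N, M_B = 10850 N·m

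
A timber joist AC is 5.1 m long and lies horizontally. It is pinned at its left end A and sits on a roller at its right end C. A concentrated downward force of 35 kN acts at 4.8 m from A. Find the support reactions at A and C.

A_x = 0, A_y = 2.059 kN, C_y = 32.94 kN

Taking moments about A: C_y·5.1 − 35·4.8 = 0 → C_y = 168/5.1 = 32.9412 ≈ 32.94 kN.
ΣF_y = 0: A_y + 32.9412 − 35 = 0 → A_y = 2.059 kN.
ΣF_x = 0: no horizontal applied forces, so A_x = 0.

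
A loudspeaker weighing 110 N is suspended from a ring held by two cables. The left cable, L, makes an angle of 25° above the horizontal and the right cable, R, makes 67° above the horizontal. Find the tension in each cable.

T_L = 43.01 N, T_R = 99.75 N

ΣF_x = 0: −T_L·cos25° + T_R·cos67° = 0 → T_R = 2.31952·T_L.
ΣF_y = 0: T_L·sin25° + T_R·sin67° = 110.
Substitute: T_L·(0.422618 + 2.31952·0.920505) = 110 → T_L = 43.0066 ≈ 43.01 N.
Then T_R = 2.31952 × 43.0066 = 99.75 N.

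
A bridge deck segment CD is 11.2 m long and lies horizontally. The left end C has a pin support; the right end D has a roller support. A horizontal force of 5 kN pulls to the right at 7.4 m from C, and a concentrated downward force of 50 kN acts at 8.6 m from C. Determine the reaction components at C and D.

C_x = -5.000 kN, C_y = 11.61 kN, D_y = 38.39 kN

Moments about C: D_y·11.2 − 50·8.6 = 0 → D_y = 430/11.2 = 38.3929 ≈ 38.39 kN.
ΣF_y = 0: C_y + 38.3929 − 50 = 0 → C_y = 11.61 kN.
ΣF_x = 0: C_x + 5 = 0 → C_x = -5.000 kN.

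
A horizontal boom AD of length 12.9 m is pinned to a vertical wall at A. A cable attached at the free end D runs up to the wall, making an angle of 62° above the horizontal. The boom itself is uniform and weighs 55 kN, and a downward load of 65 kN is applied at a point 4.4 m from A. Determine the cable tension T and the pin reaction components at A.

ΣM about A: T·sin62°·12.9 − 55·6.45 − 65·4.4 = 0 → T = 640.75/(12.9·0.882948) = 56.2553 ≈ 56.26 kN.
ΣF_x = 0: A_x − T·cos62° = 0 → A_x = 56.2553 × 0.469472 = 26.41 kN.
ΣF_y = 0: A_y + T·sin62° − 55 − 65 = 0 → A_y = 120 − 56.2553 × 0.882948 = 70.33 kN.

T = 56.26 kN, A_x = 26.41 kN, A_y = 70.33 kN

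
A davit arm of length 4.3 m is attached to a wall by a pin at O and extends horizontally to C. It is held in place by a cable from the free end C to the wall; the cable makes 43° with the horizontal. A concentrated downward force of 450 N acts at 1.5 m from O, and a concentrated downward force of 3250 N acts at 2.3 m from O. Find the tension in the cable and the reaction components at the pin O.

T = 2779 N, O_x = 2033 N, O_y = 1805 N

ΣM about O: T·sin43°·4.3 − 450·1.5 − 3250·2.3 = 0 → T = 8150/(4.3·0.681998) = 2779.11 ≈ 2779 N.
ΣF_x = 0: O_x − T·cos43° = 0 → O_x = 2779.11 × 0.731354 = 2033 N.
ΣF_y = 0: O_y + T·sin43° − 450 − 3250 = 0 → O_y = 3700 − 2779.11 × 0.681998 = 1805 N.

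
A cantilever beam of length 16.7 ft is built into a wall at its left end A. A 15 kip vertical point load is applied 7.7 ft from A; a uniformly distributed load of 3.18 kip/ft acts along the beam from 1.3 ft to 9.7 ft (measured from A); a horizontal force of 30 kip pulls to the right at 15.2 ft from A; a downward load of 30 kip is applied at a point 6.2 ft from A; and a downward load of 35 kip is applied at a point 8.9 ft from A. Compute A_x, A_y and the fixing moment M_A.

A_x = -30.00 kip, A_y = 106.7 kip, M_A = 759.9 kip·ft

Resultant of the distributed load: 3.18 × 8.4 = 26.712 kip at 5.5 ft from A.
ΣF_x = 0: A_x + 30 = 0 → A_x = -30.00 kip.
ΣF_y = 0: A_y − 15 − 3.18·8.4 − 30 − 35 = 0 → A_y = 106.7 kip.
ΣM about A: M_A − 15·7.7 − (3.18·8.4)·5.5 − 30·6.2 − 35·8.9 = 0 → M_A = 759.9 kip·ft.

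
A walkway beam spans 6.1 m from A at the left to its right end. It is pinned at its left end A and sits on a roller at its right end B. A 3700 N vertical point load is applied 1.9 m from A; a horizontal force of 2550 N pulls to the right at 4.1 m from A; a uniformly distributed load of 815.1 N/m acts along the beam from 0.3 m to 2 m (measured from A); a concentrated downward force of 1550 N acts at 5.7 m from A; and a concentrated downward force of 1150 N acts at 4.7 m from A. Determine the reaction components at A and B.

Resultant of the distributed load: 815.1 × 1.7 = 1385.67 N at 1.15 m from A.
ΣM about A: B_y·6.1 − 3700·1.9 − (815.1·1.7)·1.15 − 1550·5.7 − 1150·4.7 = 0 → B_y = 22863.5205/6.1 = 3748.12 ≈ 3748 N.
ΣF_y = 0: A_y + 3748.12 − 3700 − 815.1·1.7 − 1550 − 1150 = 0 → A_y = 4038 N.
ΣF_x = 0: A_x + 2550 = 0 → A_x = -2550 N.

A_x = -2550 N, A_y = 4038 N, B_y = 3748 N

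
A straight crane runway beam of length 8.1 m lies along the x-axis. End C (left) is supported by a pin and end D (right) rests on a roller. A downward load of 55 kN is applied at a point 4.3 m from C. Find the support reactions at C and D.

C_x = 0, C_y = 25.80 kN, D_y = 29.20 kN

Moments about C: D_y·8.1 − 55·4.3 = 0 → D_y = 236.5/8.1 = 29.1975 ≈ 29.20 kN.
ΣF_y = 0: C_y + 29.1975 − 55 = 0 → C_y = 25.80 kN.
ΣF_x = 0: no horizontal applied forces, so C_x = 0.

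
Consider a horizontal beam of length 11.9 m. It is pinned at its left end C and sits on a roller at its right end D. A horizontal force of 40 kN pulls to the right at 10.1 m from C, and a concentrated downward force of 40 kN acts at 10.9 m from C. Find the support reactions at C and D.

C_x = -40.00 kN, C_y = 3.361 kN, D_y = 36.64 kN

ΣM about C: D_y·11.9 − 40·10.9 = 0 → D_y = 436/11.9 = 36.6387 ≈ 36.64 kN.
ΣF_y = 0: C_y + 36.6387 − 40 = 0 → C_y = 3.361 kN.
ΣF_x = 0: C_x + 40 = 0 → C_x = -40.00 kN.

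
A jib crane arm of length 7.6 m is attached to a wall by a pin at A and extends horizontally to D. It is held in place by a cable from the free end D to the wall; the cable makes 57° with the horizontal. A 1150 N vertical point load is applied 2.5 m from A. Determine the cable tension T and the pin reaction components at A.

T = 451.1 N, A_x = 245.7 N, A_y = 771.7 N

ΣM about A: T·sin57°·7.6 − 1150·2.5 = 0 → T = 2875/(7.6·0.838671) = 451.058 ≈ 451.1 N.
ΣF_x = 0: A_x − T·cos57° = 0 → A_x = 451.058 × 0.544639 = 245.7 N.
ΣF_y = 0: A_y + T·sin57° − 1150 = 0 → A_y = 1150 − 451.058 × 0.838671 = 771.7 N.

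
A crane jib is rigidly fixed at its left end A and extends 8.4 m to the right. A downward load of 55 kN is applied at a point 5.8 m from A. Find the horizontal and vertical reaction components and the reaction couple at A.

ΣF_x = 0: A_x = 0.
ΣF_y = 0: A_y − 55 = 0 → A_y = 55.00 kN.
ΣM about A: M_A − 55·5.8 = 0 → M_A = 319.0 kN·m.

A_x = 0, A_y = 55.00 kN, M_A = 319.0 kN·m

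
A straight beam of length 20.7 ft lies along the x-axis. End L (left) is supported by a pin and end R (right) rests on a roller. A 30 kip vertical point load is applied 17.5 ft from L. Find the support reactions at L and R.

Taking moments about L: R_y·20.7 − 30·17.5 = 0 → R_y = 525/20.7 = 25.3623 ≈ 25.36 kip.
ΣF_y = 0: L_y + 25.3623 − 30 = 0 → L_y = 4.638 kip.
ΣF_x = 0: no horizontal applied forces, so L_x = 0.

L_x = 0, L_y = 4.638 kip, R_y = 25.36 kip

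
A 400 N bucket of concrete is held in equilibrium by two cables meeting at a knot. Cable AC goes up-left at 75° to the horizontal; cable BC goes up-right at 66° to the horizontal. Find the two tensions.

T_AC = 258.5 N, T_BC = 164.5 N

ΣF_x = 0: −T_AC·cos75° + T_BC·cos66° = 0 → T_BC = 0.636331·T_AC.
ΣF_y = 0: T_AC·sin75° + T_BC·sin66° = 400.
Substitute: T_AC·(0.965926 + 0.636331·0.913545) = 400 → T_AC = 258.524 ≈ 258.5 N.
Then T_BC = 0.636331 × 258.524 = 164.5 N.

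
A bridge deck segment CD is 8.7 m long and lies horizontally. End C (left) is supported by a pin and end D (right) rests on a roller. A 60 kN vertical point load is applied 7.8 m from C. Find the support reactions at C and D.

Moments about C: D_y·8.7 − 60·7.8 = 0 → D_y = 468/8.7 = 53.7931 ≈ 53.79 kN.
ΣF_y = 0: C_y + 53.7931 − 60 = 0 → C_y = 6.207 kN.
ΣF_x = 0: no horizontal applied forces, so C_x = 0.

C_x = 0, C_y = 6.207 kN, D_y = 53.79 kN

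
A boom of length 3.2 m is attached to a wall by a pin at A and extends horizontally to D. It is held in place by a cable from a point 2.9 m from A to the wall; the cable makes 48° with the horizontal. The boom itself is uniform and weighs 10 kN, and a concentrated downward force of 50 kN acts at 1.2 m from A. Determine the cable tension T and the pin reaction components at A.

ΣM about A: T·sin48°·2.9 − 10·1.6 − 50·1.2 = 0 → T = 76/(2.9·0.743145) = 35.2648 ≈ 35.26 kN.
ΣF_x = 0: A_x − T·cos48° = 0 → A_x = 35.2648 × 0.669131 = 23.60 kN.
ΣF_y = 0: A_y + T·sin48° − 10 − 50 = 0 → A_y = 60 − 35.2648 × 0.743145 = 33.79 kN.

T = 35.26 kN, A_x = 23.60 kN, A_y = 33.79 kN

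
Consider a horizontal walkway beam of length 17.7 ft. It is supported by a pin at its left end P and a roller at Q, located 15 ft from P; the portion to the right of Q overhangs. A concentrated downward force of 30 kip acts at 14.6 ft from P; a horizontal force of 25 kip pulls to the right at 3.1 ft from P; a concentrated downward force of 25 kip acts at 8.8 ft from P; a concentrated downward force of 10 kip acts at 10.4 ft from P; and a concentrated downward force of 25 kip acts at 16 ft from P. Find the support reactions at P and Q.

Moments about P: Q_y·15 − 30·14.6 − 25·8.8 − 10·10.4 − 25·16 = 0 → Q_y = 1162/15 = 77.4667 ≈ 77.47 kip.
ΣF_y = 0: P_y + 77.4667 − 30 − 25 − 10 − 25 = 0 → P_y = 12.53 kip.
ΣF_x = 0: P_x + 25 = 0 → P_x = -25.00 kip.

P_x = -25.00 kip, P_y = 12.53 kip, Q_y = 77.47 kip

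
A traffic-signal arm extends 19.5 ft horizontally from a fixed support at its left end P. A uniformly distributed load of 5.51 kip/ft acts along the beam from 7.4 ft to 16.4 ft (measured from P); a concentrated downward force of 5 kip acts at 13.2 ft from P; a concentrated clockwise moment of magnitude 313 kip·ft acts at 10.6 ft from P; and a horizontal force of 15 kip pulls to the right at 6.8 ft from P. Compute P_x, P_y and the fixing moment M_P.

Resultant of the distributed load: 5.51 × 9 = 49.59 kip at 11.9 ft from P.
ΣF_x = 0: P_x + 15 = 0 → P_x = -15.00 kip.
ΣF_y = 0: P_y − 5.51·9 − 5 = 0 → P_y = 54.59 kip.
ΣM about P: M_P − (5.51·9)·11.9 − 5·13.2 − 313 = 0 → M_P = 969.1 kip·ft.

P_x = -15.00 kip, P_y = 54.59 kip, M_P = 969.1 kip·ft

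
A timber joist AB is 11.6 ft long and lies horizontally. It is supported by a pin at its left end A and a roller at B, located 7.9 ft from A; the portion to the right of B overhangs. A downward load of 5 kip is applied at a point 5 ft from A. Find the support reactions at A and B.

Moments about A: B_y·7.9 − 5·5 = 0 → B_y = 25/7.9 = 3.16456 ≈ 3.165 kip.
ΣF_y = 0: A_y + 3.16456 − 5 = 0 → A_y = 1.835 kip.
ΣF_x = 0: no horizontal applied forces, so A_x = 0.

A_x = 0, A_y = 1.835 kip, B_y = 3.165 kip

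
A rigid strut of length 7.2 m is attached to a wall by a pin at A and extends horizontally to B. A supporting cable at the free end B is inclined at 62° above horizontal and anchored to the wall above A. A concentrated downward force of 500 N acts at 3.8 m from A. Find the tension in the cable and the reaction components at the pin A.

T = 298.9 N, A_x = 140.3 N, A_y = 236.1 N

ΣM about A: T·sin62°·7.2 − 500·3.8 = 0 → T = 1900/(7.2·0.882948) = 298.873 ≈ 298.9 N.
ΣF_x = 0: A_x − T·cos62° = 0 → A_x = 298.873 × 0.469472 = 140.3 N.
ΣF_y = 0: A_y + T·sin62° − 500 = 0 → A_y = 500 − 298.873 × 0.882948 = 236.1 N.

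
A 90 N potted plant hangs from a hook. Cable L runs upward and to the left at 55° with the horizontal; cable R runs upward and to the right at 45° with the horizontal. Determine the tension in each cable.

T_L = 64.62 N, T_R = 52.42 N

ΣF_x = 0: −T_L·cos55° + T_R·cos45° = 0 → T_R = 0.81116·T_L.
ΣF_y = 0: T_L·sin55° + T_R·sin45° = 90.
Substitute: T_L·(0.819152 + 0.81116·0.707107) = 90 → T_L = 64.6213 ≈ 64.62 N.
Then T_R = 0.81116 × 64.6213 = 52.42 N.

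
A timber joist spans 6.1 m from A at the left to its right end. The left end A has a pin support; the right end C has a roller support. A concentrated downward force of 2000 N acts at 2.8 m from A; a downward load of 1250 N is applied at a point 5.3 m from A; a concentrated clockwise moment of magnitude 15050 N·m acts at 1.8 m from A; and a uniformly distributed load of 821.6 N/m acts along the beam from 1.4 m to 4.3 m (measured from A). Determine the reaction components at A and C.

A_x = 0, A_y = 48.13 N, C_y = 5585 N

Resultant of the distributed load: 821.6 × 2.9 = 2382.64 N at 2.85 m from A.
Moments about A: C_y·6.1 − 2000·2.8 − 1250·5.3 − 15050 − (821.6·2.9)·2.85 = 0 → C_y = 34065.524/6.1 = 5584.51 ≈ 5585 N.
ΣF_y = 0: A_y + 5584.51 − 2000 − 1250 − 821.6·2.9 = 0 → A_y = 48.13 N.
ΣF_x = 0: no horizontal applied forces, so A_x = 0.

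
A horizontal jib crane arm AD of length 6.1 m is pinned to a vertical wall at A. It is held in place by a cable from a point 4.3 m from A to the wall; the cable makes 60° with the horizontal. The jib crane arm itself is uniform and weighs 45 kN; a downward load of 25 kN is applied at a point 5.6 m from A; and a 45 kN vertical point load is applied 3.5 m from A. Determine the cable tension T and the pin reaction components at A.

T = 116.7 kN, A_x = 58.37 kN, A_y = 13.90 kN

ΣM about A: T·sin60°·4.3 − 45·3.05 − 25·5.6 − 45·3.5 = 0 → T = 434.75/(4.3·0.866025) = 116.746 ≈ 116.7 kN.
ΣF_x = 0: A_x − T·cos60° = 0 → A_x = 116.746 × 0.5 = 58.37 kN.
ΣF_y = 0: A_y + T·sin60° − 45 − 25 − 45 = 0 → A_y = 115 − 116.746 × 0.866025 = 13.90 kN.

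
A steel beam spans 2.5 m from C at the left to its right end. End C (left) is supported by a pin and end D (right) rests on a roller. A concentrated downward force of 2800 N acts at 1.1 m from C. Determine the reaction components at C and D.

C_x = 0, C_y = 1568 N, D_y = 1232 N

Taking moments about C: D_y·2.5 − 2800·1.1 = 0 → D_y = 3080/2.5 = 1232 N.
ΣF_y = 0: C_y + 1232 − 2800 = 0 → C_y = 1568 N.
ΣF_x = 0: no horizontal applied forces, so C_x = 0.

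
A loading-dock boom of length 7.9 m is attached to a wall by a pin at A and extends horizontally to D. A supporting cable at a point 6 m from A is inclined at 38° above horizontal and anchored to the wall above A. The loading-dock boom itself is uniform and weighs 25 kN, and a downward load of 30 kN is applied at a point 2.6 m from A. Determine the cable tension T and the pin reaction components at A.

T = 47.85 kN, A_x = 37.70 kN, A_y = 25.54 kN

ΣM about A: T·sin38°·6 − 25·3.95 − 30·2.6 = 0 → T = 176.75/(6·0.615661) = 47.8483 ≈ 47.85 kN.
ΣF_x = 0: A_x − T·cos38° = 0 → A_x = 47.8483 × 0.788011 = 37.70 kN.
ΣF_y = 0: A_y + T·sin38° − 25 − 30 = 0 → A_y = 55 − 47.8483 × 0.615661 = 25.54 kN.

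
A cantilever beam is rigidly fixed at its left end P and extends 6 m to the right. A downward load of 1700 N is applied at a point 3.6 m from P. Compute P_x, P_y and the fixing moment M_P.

P_x = 0, P_y = 1700 N, M_P = 6120 N·m

ΣF_x = 0: P_x = 0.
ΣF_y = 0: P_y − 1700 = 0 → P_y = 1700 N.
ΣM about P: M_P − 1700·3.6 = 0 → M_P = 6120 N·m.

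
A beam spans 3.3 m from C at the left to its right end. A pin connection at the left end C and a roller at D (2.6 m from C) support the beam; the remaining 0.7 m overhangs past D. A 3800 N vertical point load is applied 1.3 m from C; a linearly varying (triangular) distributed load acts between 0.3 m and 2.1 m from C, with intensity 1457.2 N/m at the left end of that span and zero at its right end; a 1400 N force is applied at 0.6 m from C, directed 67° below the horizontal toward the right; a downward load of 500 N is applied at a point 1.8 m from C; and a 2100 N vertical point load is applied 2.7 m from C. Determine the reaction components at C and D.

Resultant of the triangular load: ½ × 1457.2 × 1.8 = 1311.48 N, acting at 0.9 m from C (one-third of the span from the peak).
Moments about C: D_y·2.6 − 3800·1.3 − (½·1457.2·1.8)·0.9 − 1400·sin67°·0.6 − 500·1.8 − 2100·2.7 = 0 → D_y = 13463.6/2.6 = 5178.31 ≈ 5178 N.
ΣF_y = 0: C_y + 5178.31 − 3800 − ½·1457.2·1.8 − 1400·sin67° − 500 − 2100 = 0 → C_y = 3822 N.
ΣF_x = 0: C_x + 1400·cos67° = 0 → C_x = -547.0 N.

C_x = -547.0 N, C_y = 3822 N, D_y = 5178 N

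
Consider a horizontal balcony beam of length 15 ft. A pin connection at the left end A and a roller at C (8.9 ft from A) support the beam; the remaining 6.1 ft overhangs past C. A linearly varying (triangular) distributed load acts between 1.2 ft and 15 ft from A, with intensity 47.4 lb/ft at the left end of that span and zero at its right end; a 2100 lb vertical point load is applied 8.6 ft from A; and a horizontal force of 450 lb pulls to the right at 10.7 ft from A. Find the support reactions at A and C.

Resultant of the triangular load: ½ × 47.4 × 13.8 = 327.06 lb, acting at 5.8 ft from A (one-third of the span from the peak).
ΣM about A: C_y·8.9 − (½·47.4·13.8)·5.8 − 2100·8.6 = 0 → C_y = 19956.948/8.9 = 2242.35 ≈ 2242 lb.
ΣF_y = 0: A_y + 2242.35 − ½·47.4·13.8 − 2100 = 0 → A_y = 184.7 lb.
ΣF_x = 0: A_x + 450 = 0 → A_x = -450.0 lb.

A_x = -450.0 lb, A_y = 184.7 lb, C_y = 2242 lb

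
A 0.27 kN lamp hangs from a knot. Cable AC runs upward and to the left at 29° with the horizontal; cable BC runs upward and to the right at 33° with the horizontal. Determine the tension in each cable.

T_AC = 0.2565 kN, T_BC = 0.2675 kN

ΣF_x = 0: −T_AC·cos29° + T_BC·cos33° = 0 → T_BC = 1.04286·T_AC.
ΣF_y = 0: T_AC·sin29° + T_BC·sin33° = 0.27.
Substitute: T_AC·(0.48481 + 1.04286·0.544639) = 0.27 → T_AC = 0.256461 ≈ 0.2565 kN.
Then T_BC = 1.04286 × 0.256461 = 0.2675 kN.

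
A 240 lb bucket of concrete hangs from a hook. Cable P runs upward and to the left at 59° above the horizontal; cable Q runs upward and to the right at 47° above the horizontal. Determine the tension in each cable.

ΣF_x = 0: −T_P·cos59° + T_Q·cos47° = 0 → T_Q = 0.75519·T_P.
ΣF_y = 0: T_P·sin59° + T_Q·sin47° = 240.
Substitute: T_P·(0.857167 + 0.75519·0.731354) = 240 → T_P = 170.276 ≈ 170.3 lb.
Then T_Q = 0.75519 × 170.276 = 128.6 lb.

T_P = 170.3 lb, T_Q = 128.6 lb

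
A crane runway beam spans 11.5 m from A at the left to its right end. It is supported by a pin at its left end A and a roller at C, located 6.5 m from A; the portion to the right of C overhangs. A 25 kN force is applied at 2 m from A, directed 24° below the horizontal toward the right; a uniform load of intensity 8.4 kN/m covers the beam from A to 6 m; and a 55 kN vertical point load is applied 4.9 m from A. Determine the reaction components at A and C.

A_x = -22.84 kN, A_y = 47.72 kN, C_y = 67.85 kN

Resultant of the distributed load: 8.4 × 6 = 50.4 kN at 3 m from A.
Taking moments about A: C_y·6.5 − 25·sin24°·2 − (8.4·6)·3 − 55·4.9 = 0 → C_y = 441.037/6.5 = 67.8518 ≈ 67.85 kN.
ΣF_y = 0: A_y + 67.8518 − 25·sin24° − 8.4·6 − 55 = 0 → A_y = 47.72 kN.
ΣF_x = 0: A_x + 25·cos24° = 0 → A_x = -22.84 kN.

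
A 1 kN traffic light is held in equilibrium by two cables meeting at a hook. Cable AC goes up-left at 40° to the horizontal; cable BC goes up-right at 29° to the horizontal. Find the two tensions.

ΣF_x = 0: −T_AC·cos40° + T_BC·cos29° = 0 → T_BC = 0.87586·T_AC.
ΣF_y = 0: T_AC·sin40° + T_BC·sin29° = 1.
Substitute: T_AC·(0.642788 + 0.87586·0.48481) = 1 → T_AC = 0.936844 ≈ 0.9368 kN.
Then T_BC = 0.87586 × 0.936844 = 0.8205 kN.

T_AC = 0.9368 kN, T_BC = 0.8205 kN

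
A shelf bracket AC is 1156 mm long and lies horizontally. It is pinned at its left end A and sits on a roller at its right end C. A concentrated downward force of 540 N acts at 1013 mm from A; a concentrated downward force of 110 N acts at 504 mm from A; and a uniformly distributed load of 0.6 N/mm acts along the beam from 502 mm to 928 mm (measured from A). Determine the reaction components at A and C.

A_x = 0, A_y = 226.3 N, C_y = 679.3 N

Resultant of the distributed load: 0.6 × 426 = 255.6 N at 715 mm from A.
Moments about A: C_y·1156 − 540·1013 − 110·504 − (0.6·426)·715 = 0 → C_y = 785214/1156 = 679.251 ≈ 679.3 N.
ΣF_y = 0: A_y + 679.251 − 540 − 110 − 0.6·426 = 0 → A_y = 226.3 N.
ΣF_x = 0: no horizontal applied forces, so A_x = 0.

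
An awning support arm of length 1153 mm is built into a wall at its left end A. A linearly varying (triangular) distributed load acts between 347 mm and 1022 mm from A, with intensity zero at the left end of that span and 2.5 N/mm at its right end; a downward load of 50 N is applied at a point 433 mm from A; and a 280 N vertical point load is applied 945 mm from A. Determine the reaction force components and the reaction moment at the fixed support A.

Resultant of the triangular load: ½ × 2.5 × 675 = 843.75 N, acting at 797 mm from A (one-third of the span from the peak).
ΣF_x = 0: A_x = 0.
ΣF_y = 0: A_y − ½·2.5·675 − 50 − 280 = 0 → A_y = 1174 N.
ΣM about A: M_A − (½·2.5·675)·797 − 50·433 − 280·945 = 0 → M_A = 958700 N·mm.

A_x = 0, A_y = 1174 N, M_A = 958700 N·mm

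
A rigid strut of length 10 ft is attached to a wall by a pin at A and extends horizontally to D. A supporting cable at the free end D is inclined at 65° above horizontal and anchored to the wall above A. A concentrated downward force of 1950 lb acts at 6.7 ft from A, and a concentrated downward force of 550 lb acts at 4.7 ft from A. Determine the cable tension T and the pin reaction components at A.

T = 1727 lb, A_x = 729.8 lb, A_y = 935.0 lb

ΣM about A: T·sin65°·10 − 1950·6.7 − 550·4.7 = 0 → T = 15650/(10·0.906308) = 1726.79 ≈ 1727 lb.
ΣF_x = 0: A_x − T·cos65° = 0 → A_x = 1726.79 × 0.422618 = 729.8 lb.
ΣF_y = 0: A_y + T·sin65° − 1950 − 550 = 0 → A_y = 2500 − 1726.79 × 0.906308 = 935.0 lb.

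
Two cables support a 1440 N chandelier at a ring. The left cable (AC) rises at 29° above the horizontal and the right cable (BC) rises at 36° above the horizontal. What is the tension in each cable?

ΣF_x = 0: −T_AC·cos29° + T_BC·cos36° = 0 → T_BC = 1.08109·T_AC.
ΣF_y = 0: T_AC·sin29° + T_BC·sin36° = 1440.
Substitute: T_AC·(0.48481 + 1.08109·0.587785) = 1440 → T_AC = 1285.42 ≈ 1285 N.
Then T_BC = 1.08109 × 1285.42 = 1390 N.

T_AC = 1285 N, T_BC = 1390 N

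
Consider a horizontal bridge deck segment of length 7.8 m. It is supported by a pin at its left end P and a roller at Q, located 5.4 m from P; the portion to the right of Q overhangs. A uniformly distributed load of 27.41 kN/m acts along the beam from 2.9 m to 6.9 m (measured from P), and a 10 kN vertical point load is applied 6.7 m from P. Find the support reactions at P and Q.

Resultant of the distributed load: 27.41 × 4 = 109.64 kN at 4.9 m from P.
ΣM about P: Q_y·5.4 − (27.41·4)·4.9 − 10·6.7 = 0 → Q_y = 604.236/5.4 = 111.896 ≈ 111.9 kN.
ΣF_y = 0: P_y + 111.896 − 27.41·4 − 10 = 0 → P_y = 7.744 kN.
ΣF_x = 0: no horizontal applied forces, so P_x = 0.

P_x = 0, P_y = 7.744 kN, Q_y = 111.9 kN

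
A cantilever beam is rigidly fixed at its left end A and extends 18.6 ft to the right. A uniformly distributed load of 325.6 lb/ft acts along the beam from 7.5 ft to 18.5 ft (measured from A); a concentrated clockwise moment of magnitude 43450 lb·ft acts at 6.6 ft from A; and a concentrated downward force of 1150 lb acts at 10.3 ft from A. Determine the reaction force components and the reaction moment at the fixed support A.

A_x = 0, A_y = 4732 lb, M_A = 101900 lb·ft

Resultant of the distributed load: 325.6 × 11 = 3581.6 lb at 13 ft from A.
ΣF_x = 0: A_x = 0.
ΣF_y = 0: A_y − 325.6·11 − 1150 = 0 → A_y = 4732 lb.
ΣM about A: M_A − (325.6·11)·13 − 43450 − 1150·10.3 = 0 → M_A = 101900 lb·ft.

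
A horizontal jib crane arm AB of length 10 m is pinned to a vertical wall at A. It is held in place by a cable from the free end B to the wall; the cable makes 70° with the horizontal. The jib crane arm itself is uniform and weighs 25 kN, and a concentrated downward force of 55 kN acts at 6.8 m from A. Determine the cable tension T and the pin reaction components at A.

ΣM about A: T·sin70°·10 − 25·5 − 55·6.8 = 0 → T = 499/(10·0.939693) = 53.1024 ≈ 53.10 kN.
ΣF_x = 0: A_x − T·cos70° = 0 → A_x = 53.1024 × 0.34202 = 18.16 kN.
ΣF_y = 0: A_y + T·sin70° − 25 − 55 = 0 → A_y = 80 − 53.1024 × 0.939693 = 30.10 kN.

T = 53.10 kN, A_x = 18.16 kN, A_y = 30.10 kN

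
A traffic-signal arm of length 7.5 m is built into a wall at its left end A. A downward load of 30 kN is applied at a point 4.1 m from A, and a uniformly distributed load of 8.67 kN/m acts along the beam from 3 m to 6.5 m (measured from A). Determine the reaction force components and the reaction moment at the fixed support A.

Resultant of the distributed load: 8.67 × 3.5 = 30.345 kN at 4.75 m from A.
ΣF_x = 0: A_x = 0.
ΣF_y = 0: A_y − 30 − 8.67·3.5 = 0 → A_y = 60.34 kN.
ΣM about A: M_A − 30·4.1 − (8.67·3.5)·4.75 = 0 → M_A = 267.1 kN·m.

A_x = 0, A_y = 60.34 kN, M_A = 267.1 kN·m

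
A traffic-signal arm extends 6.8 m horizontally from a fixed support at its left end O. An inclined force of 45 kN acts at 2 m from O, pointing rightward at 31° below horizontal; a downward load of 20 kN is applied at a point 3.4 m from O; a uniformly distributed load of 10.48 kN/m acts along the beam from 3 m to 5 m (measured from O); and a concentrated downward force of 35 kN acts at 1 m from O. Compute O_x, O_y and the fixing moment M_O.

Resultant of the distributed load: 10.48 × 2 = 20.96 kN at 4 m from O.
ΣF_x = 0: O_x + 45·cos31° = 0 → O_x = -38.57 kN.
ΣF_y = 0: O_y − 45·sin31° − 20 − 10.48·2 − 35 = 0 → O_y = 99.14 kN.
ΣM about O: M_O − 45·sin31°·2 − 20·3.4 − (10.48·2)·4 − 35·1 = 0 → M_O = 233.2 kN·m.

O_x = -38.57 kN, O_y = 99.14 kN, M_O = 233.2 kN·m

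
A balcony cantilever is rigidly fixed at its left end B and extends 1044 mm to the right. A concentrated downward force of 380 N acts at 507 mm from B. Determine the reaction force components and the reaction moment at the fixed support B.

ΣF_x = 0: B_x = 0.
ΣF_y = 0: B_y − 380 = 0 → B_y = 380.0 N.
ΣM about B: M_B − 380·507 = 0 → M_B = 192700 N·mm.

B_x = 0, B_y = 380.0 N, M_B = 192700 N·mm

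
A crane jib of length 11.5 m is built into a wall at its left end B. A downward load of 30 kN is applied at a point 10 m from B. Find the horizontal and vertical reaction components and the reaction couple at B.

B_x = 0, B_y = 30.00 kN, M_B = 300.0 kN·m

ΣF_x = 0: B_x = 0.
ΣF_y = 0: B_y − 30 = 0 → B_y = 30.00 kN.
ΣM about B: M_B − 30·10 = 0 → M_B = 300.0 kN·m.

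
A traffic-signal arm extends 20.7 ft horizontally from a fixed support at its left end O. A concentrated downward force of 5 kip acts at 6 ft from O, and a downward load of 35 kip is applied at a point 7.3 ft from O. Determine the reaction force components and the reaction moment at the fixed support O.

ΣF_x = 0: O_x = 0.
ΣF_y = 0: O_y − 5 − 35 = 0 → O_y = 40.00 kip.
ΣM about O: M_O − 5·6 − 35·7.3 = 0 → M_O = 285.5 kip·ft.

O_x = 0, O_y = 40.00 kip, M_O = 285.5 kip·ft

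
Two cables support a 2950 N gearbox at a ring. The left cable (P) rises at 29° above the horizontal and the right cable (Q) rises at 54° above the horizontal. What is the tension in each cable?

T_P = 1747 N, T_Q = 2600 N

ΣF_x = 0: −T_P·cos29° + T_Q·cos54° = 0 → T_Q = 1.48799·T_P.
ΣF_y = 0: T_P·sin29° + T_Q·sin54° = 2950.
Substitute: T_P·(0.48481 + 1.48799·0.809017) = 2950 → T_P = 1746.99 ≈ 1747 N.
Then T_Q = 1.48799 × 1746.99 = 2600 N.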